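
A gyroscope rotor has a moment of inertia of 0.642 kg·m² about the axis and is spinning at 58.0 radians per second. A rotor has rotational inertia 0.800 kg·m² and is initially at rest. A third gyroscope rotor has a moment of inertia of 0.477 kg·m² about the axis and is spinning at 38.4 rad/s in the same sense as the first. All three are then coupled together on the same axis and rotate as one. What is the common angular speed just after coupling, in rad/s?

|ω_f| ≈ 28.9 rad/s

No external torque acts about the common axis, so total angular momentum is conserved.
Taking A's sense as positive: L = (0.6420)(58.0) + (0.4770)(38.4) = 55.55 kg·m²·rad/s.
Combined I = 0.6420 + 0.8000 + 0.4770 = 1.919 kg·m².
ω_f = L / I = 55.55 / 1.919 = 28.95 rad/s.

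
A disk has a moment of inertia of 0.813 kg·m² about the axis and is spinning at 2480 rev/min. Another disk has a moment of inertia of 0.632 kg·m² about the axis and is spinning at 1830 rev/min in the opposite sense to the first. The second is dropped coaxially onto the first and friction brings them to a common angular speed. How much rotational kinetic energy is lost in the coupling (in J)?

The coupling torques are internal; angular momentum about the shared axis is conserved.
Taking A's sense as positive: L = (0.8130)(2480) − (0.6320)(1830) = 859.7 kg·m²·rpm.
Combined I = 0.8130 + 0.6320 = 1.445 kg·m².
ω_f = L / I = 859.7 / 1.445 = 594.9 rpm.
KE_i = ½ΣIω² = 39020 J; KE_f = ½(1.445)(62.30)² = 2804 J.

ΔKE lost ≈ 36200 J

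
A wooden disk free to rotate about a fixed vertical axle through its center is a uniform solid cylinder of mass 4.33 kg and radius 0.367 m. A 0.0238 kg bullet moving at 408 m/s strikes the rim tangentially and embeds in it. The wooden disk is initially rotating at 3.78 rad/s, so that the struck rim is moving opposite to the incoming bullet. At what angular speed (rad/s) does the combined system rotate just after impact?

|ω_f| ≈ 8.35 rad/s

About the axle the impulsive forces during the collision are internal, so angular momentum about that axis is conserved.
I_p = ½(4.33)(0.367)² = 0.2916 kg·m². Taking the sense of the bullet's angular momentum as positive, L_{bullet} = m v R = (0.0238)(408)(0.367) = 3.564 kg·m²/s.
L_i = −I_p ω_p + m v R = −(0.2916)(3.78) + 3.564 = 2.461 kg·m²/s.
After sticking, I_f = I_p + m R² = 0.2916 + (0.0238)(0.367)² = 0.2948 kg·m².
ω_f = L_i / I_f = 2.461 / 0.2948 = 8.349 rad/s.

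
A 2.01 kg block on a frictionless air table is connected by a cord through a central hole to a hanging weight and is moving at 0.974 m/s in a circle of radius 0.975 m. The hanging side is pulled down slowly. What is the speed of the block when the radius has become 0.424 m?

Central (radial) force ⇒ zero torque about the center ⇒ m v r is constant.
v₂ = v₁ r₁ / r₂ = (0.974)(0.975) / (0.424) = 2.240 m/s.

v₂ ≈ 2.24 m/s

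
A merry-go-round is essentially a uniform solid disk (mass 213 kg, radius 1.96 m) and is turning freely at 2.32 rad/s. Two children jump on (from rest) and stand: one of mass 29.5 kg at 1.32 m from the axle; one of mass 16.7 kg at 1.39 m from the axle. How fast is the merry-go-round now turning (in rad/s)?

The added mass arrives with no angular momentum about the axle, and any external torque about the axle is negligible, so the system's angular momentum is conserved.
I_p = ½(213)(1.96)² = 409.1 kg·m².
Added inertia Σmr² = (29.5)(1.32)² + (16.7)(1.39)² = 83.67 kg·m²; I_f = 409.1 + 83.67 = 492.8 kg·m².
ω_f = I_p ω_i / I_f = (409.1)(2.32) / 492.8 = 1.926 rad/s.

ω_f ≈ 1.93 rad/s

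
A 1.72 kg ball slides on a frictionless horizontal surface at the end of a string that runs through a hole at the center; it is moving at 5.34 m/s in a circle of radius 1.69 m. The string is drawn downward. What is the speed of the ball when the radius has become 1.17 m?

v₂ ≈ 7.71 m/s

Central (radial) force ⇒ zero torque about the center ⇒ m v r is constant.
v₂ = v₁ r₁ / r₂ = (5.34)(1.69) / (1.17) = 7.713 m/s.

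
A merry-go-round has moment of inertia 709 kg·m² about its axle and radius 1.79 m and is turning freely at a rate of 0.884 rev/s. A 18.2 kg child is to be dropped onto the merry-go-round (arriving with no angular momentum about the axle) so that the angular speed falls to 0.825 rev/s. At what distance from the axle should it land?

No external torque acts about the axle; L_before = L_after.
I_p ω_i = (I_p + m r²) ω_f ⇒ m r² = I_p(ω_i/ω_f − 1) = 709.0(0.884/0.825 − 1) = 50.70 kg·m².
r = √(50.70/18.2) = 1.669 m.

r ≈ 1.67 m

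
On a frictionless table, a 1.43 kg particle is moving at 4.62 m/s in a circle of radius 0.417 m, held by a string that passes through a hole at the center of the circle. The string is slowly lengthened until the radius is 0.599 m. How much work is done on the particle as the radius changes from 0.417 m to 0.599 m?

The only horizontal force on the mass is along the cord (radial), so it exerts no torque about the hole and angular momentum m v r is conserved.
v₂ = v₁ r₁ / r₂ = (4.62)(0.417) / (0.599) = 3.216 m/s.
W = ΔKE = ½m(v₂² − v₁²) = -7.865 J.

W ≈ -7.87 J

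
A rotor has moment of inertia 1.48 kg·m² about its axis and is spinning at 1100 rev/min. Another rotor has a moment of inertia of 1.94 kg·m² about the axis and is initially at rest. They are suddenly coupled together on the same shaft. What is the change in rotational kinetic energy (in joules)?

ΔKE ≈ -5570 J

No external torque acts about the common axis, so total angular momentum is conserved.
Taking A's sense as positive: L = (1.480)(1100) = 1628 kg·m²·rpm.
Combined I = 1.480 + 1.940 = 3.420 kg·m².
ω_f = L / I = 1628 / 3.420 = 476.0 rpm.
KE_i = ½ΣIω² = 9819 J; KE_f = ½(3.420)(49.85)² = 4249 J.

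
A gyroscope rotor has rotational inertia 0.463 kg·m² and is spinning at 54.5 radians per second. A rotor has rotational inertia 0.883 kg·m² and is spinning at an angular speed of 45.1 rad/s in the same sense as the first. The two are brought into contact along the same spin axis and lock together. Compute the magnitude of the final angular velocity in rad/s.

The coupling torques are internal; angular momentum about the shared axis is conserved.
Taking A's sense as positive: L = (0.4630)(54.5) + (0.8830)(45.1) = 65.06 kg·m²·rad/s.
Combined I = 0.4630 + 0.8830 = 1.346 kg·m².
ω_f = L / I = 65.06 / 1.346 = 48.33 rad/s.

|ω_f| ≈ 48.3 rad/s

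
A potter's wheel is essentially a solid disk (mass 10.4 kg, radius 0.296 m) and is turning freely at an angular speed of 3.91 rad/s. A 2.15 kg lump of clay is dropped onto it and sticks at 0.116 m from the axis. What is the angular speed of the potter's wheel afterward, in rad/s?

ω_f ≈ 3.68 rad/s

No external torque acts about the axis; L_before = L_after.
I_p = ½(10.4)(0.296)² = 0.4556 kg·m².
Added inertia Σmr² = (2.15)(0.116)² = 0.02893 kg·m²; I_f = 0.4556 + 0.02893 = 0.4845 kg·m².
ω_f = I_p ω_i / I_f = (0.4556)(3.91) / 0.4845 = 3.677 rad/s.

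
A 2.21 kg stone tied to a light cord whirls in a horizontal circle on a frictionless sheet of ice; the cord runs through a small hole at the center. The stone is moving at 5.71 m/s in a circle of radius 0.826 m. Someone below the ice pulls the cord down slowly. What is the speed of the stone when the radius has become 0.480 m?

Central (radial) force ⇒ zero torque about the center ⇒ m v r is constant.
v₂ = v₁ r₁ / r₂ = (5.71)(0.826) / (0.480) = 9.826 m/s.

v₂ ≈ 9.83 m/s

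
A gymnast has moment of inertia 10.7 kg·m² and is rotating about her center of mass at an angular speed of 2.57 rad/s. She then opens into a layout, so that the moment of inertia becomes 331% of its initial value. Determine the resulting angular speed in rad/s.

With no external torque about the axis, L is conserved: I₁ω₁ = I₂ω₂.
I₂ = 3.31 × 10.7 = 35.42 kg·m².
ω₂ = I₁ω₁ / I₂ = (10.70)(2.57 rad/s) / (35.42) = 0.7764 rad/s.

ω₂ ≈ 0.776 rad/s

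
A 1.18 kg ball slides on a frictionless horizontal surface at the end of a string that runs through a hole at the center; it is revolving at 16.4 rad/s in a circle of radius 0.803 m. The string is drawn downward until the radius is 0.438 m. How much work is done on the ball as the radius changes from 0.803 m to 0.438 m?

The constraining force is radial, so m r² ω about the center is conserved.
ω₂ = ω₁ (r₁/r₂)² = (16.4)(0.803/0.438)² = 55.12 rad/s.
W = ΔKE = ½m(v₂² − v₁²) = 241.6 J.

W ≈ 242 J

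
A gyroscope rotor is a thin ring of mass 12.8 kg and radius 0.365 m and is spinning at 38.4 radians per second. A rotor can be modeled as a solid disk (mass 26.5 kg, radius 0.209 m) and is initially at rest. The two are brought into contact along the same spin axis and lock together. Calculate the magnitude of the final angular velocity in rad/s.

The coupling torques are internal; angular momentum about the shared axis is conserved.
Moments of inertia: I_A = (12.8)(0.365)² = 1.705 kg·m²; I_B = ½(26.5)(0.209)² = 0.5788 kg·m².
Taking A's sense as positive: L = (1.705)(38.4) = 65.48 kg·m²·rad/s.
Combined I = 1.705 + 0.5788 = 2.284 kg·m².
ω_f = L / I = 65.48 / 2.284 = 28.67 rad/s.

|ω_f| ≈ 28.7 rad/s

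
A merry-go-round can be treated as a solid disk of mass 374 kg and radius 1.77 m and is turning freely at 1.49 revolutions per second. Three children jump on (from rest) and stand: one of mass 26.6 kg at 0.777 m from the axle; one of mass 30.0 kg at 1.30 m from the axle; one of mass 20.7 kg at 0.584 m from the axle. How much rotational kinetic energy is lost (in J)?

The added mass arrives with no angular momentum about the axle, and any external torque about the axle is negligible, so the system's angular momentum is conserved.
I_p = ½(374)(1.77)² = 585.9 kg·m².
Added inertia Σmr² = (26.6)(0.777)² + (30.0)(1.30)² + (20.7)(0.584)² = 73.82 kg·m²; I_f = 585.9 + 73.82 = 659.7 kg·m².
ω_f = I_p ω_i / I_f = (585.9)(1.49) / 659.7 = 1.323 rev/s.
KE_i = ½(585.9)(9.362 rad/s)² = 25670 J; KE_f = ½(659.7)(8.314)² = 22800 J.

energy lost ≈ 2870 J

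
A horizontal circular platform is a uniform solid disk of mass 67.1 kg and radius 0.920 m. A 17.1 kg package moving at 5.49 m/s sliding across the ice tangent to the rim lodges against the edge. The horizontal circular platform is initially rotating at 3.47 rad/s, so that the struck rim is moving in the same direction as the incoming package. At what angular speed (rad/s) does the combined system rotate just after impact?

|ω_f| ≈ 4.31 rad/s

About the central axle the impulsive forces during the collision are internal, so angular momentum about that axis is conserved.
I_p = ½(67.1)(0.920)² = 28.40 kg·m². Taking the sense of the package's angular momentum as positive, L_{package} = m v R = (17.1)(5.49)(0.920) = 86.37 kg·m²/s.
L_i = +I_p ω_p + m v R = +(28.40)(3.47) + 86.37 = 184.9 kg·m²/s.
After sticking, I_f = I_p + m R² = 28.40 + (17.1)(0.920)² = 42.87 kg·m².
ω_f = L_i / I_f = 184.9 / 42.87 = 4.313 rad/s.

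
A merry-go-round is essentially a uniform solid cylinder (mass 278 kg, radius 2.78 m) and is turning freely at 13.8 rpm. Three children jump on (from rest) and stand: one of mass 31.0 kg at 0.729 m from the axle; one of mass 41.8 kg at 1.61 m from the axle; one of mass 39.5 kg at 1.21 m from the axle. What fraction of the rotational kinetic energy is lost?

The added mass arrives with no angular momentum about the axle, and any external torque about the axle is negligible, so the system's angular momentum is conserved.
I_p = ½(278)(2.78)² = 1074 kg·m².
Added inertia Σmr² = (31.0)(0.729)² + (41.8)(1.61)² + (39.5)(1.21)² = 182.7 kg·m²; I_f = 1074 + 182.7 = 1257 kg·m².
ω_f = I_p ω_i / I_f = (1074)(13.8) / 1257 = 11.79 rpm.
KE_i = ½(1074)(1.445 rad/s)² = 1122 J; KE_f = ½(1257)(1.235)² = 958.7 J.
Fraction lost = 0.1453.

fraction ≈ 0.145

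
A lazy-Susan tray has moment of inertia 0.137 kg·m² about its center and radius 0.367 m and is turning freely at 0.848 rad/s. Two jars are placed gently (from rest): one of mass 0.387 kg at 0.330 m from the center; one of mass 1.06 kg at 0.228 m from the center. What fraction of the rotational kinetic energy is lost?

fraction ≈ 0.415

The added mass arrives with no angular momentum about the center, and any external torque about the center is negligible, so the system's angular momentum is conserved.
Added inertia Σmr² = (0.387)(0.330)² + (1.06)(0.228)² = 0.09725 kg·m²; I_f = 0.1370 + 0.09725 = 0.2342 kg·m².
ω_f = I_p ω_i / I_f = (0.1370)(0.848) / 0.2342 = 0.4960 rad/s.
KE_i = ½(0.1370)(0.8480 rad/s)² = 0.04926 J; KE_f = ½(0.2342)(0.4960)² = 0.02881 J.
Fraction lost = 0.4151.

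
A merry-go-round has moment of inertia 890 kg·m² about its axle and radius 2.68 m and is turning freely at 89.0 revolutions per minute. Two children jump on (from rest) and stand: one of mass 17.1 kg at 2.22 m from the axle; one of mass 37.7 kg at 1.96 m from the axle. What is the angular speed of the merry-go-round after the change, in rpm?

ω_f ≈ 70.8 rpm

No external torque acts about the axle; L_before = L_after.
Added inertia Σmr² = (17.1)(2.22)² + (37.7)(1.96)² = 229.1 kg·m²; I_f = 890.0 + 229.1 = 1119 kg·m².
ω_f = I_p ω_i / I_f = (890.0)(89.0) / 1119 = 70.78 rpm.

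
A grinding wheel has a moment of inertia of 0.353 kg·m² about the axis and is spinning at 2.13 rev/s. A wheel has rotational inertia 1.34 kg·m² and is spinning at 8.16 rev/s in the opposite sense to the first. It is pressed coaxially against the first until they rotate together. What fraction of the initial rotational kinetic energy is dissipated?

fraction ≈ 0.326

The coupling torques are internal; angular momentum about the shared axis is conserved.
Taking A's sense as positive: L = (0.3530)(2.13) − (1.340)(8.16) = -10.18 kg·m²·rev/s.
Combined I = 0.3530 + 1.340 = 1.693 kg·m².
ω_f = L / I = -10.18 / 1.693 = -6.014 rev/s.
KE_i = ½ΣIω² = 1793 J; KE_f = ½(1.693)(37.79)² = 1209 J.
Fraction dissipated = (KE_i − KE_f)/KE_i = 0.3257.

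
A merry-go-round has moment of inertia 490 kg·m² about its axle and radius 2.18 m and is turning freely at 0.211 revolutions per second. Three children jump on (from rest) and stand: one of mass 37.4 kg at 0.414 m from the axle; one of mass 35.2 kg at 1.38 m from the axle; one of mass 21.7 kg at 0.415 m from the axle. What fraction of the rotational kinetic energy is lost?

The added mass arrives with no angular momentum about the axle, and any external torque about the axle is negligible, so the system's angular momentum is conserved.
Added inertia Σmr² = (37.4)(0.414)² + (35.2)(1.38)² + (21.7)(0.415)² = 77.18 kg·m²; I_f = 490.0 + 77.18 = 567.2 kg·m².
ω_f = I_p ω_i / I_f = (490.0)(0.211) / 567.2 = 0.1823 rev/s.
KE_i = ½(490.0)(1.326 rad/s)² = 430.6 J; KE_f = ½(567.2)(1.145)² = 372.0 J.
Fraction lost = 0.1361.

fraction ≈ 0.136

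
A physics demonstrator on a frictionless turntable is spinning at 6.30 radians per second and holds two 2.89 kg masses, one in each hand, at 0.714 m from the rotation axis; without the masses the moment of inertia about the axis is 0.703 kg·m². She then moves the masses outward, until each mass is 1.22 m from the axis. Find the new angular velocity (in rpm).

ω₂ ≈ 23.6 rpm

With no external torque about the axis, L is conserved: I₁ω₁ = I₂ω₂.
I₁ = 0.703 + 2(2.89)(0.714)² = 3.650 kg·m²; I₂ = 0.703 + 2(2.89)(1.22)² = 9.306 kg·m².
ω₂ = I₁ω₁ / I₂ = (3.650)(6.30 rad/s) / (9.306) = 2.471 rad/s = 23.59 rpm.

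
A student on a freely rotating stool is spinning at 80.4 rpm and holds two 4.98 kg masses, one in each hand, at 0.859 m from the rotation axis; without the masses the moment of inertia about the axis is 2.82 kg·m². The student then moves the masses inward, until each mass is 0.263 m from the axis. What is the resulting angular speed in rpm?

ω₂ ≈ 233 rpm

No external torque acts about the spin axis, so angular momentum is conserved.
I₁ = 2.82 + 2(4.98)(0.859)² = 10.17 kg·m²; I₂ = 2.82 + 2(4.98)(0.263)² = 3.509 kg·m².
ω₂ = I₁ω₁ / I₂ = (10.17)(80.4 rpm) / (3.509) = 233.0 rpm.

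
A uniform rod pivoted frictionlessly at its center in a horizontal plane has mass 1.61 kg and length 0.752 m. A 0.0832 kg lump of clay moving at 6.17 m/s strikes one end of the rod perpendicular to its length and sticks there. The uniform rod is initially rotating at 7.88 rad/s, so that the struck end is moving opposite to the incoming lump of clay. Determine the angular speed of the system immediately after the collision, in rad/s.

|ω_f| ≈ 4.62 rad/s

The axle reaction passes through the pivot and exerts no torque about it; angular momentum about the pivot is conserved through the impact.
I_p = (1/12)(1.61)(0.752)² = 0.07587 kg·m². Taking the sense of the lump of clay's angular momentum as positive, L_{lump} = m v R = (0.0832)(6.17)(0.752/2) = 0.1930 kg·m²/s.
L_i = −I_p ω_p + m v R = −(0.07587)(7.88) + 0.1930 = -0.4049 kg·m²/s.
After sticking, I_f = I_p + m R² = 0.07587 + (0.0832)(0.752/2)² = 0.08763 kg·m².
ω_f = L_i / I_f = -0.4049 / 0.08763 = -4.620 rad/s.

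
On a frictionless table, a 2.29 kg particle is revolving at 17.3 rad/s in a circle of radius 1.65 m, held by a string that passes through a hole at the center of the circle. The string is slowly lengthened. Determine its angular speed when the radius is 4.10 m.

ω₂ ≈ 2.80 rad/s

The constraining force is radial, so m r² ω about the center is conserved.
ω₂ = ω₁ (r₁/r₂)² = (17.3)(1.65/4.10)² = 2.802 rad/s.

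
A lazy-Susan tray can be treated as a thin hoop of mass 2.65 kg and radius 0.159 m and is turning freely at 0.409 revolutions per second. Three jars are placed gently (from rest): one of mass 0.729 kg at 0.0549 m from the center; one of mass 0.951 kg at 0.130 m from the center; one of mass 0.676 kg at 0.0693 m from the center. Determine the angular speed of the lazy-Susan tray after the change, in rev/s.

ω_f ≈ 0.310 rev/s

The added mass arrives with no angular momentum about the center, and any external torque about the center is negligible, so the system's angular momentum is conserved.
I_p = (2.65)(0.159)² = 0.06699 kg·m².
Added inertia Σmr² = (0.729)(0.0549)² + (0.951)(0.130)² + (0.676)(0.0693)² = 0.02152 kg·m²; I_f = 0.06699 + 0.02152 = 0.08851 kg·m².
ω_f = I_p ω_i / I_f = (0.06699)(0.409) / 0.08851 = 0.3096 rev/s.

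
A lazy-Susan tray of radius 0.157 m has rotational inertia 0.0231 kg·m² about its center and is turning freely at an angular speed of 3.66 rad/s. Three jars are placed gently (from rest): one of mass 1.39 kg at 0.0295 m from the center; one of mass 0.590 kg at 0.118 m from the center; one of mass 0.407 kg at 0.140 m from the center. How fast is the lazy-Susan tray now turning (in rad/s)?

ω_f ≈ 2.09 rad/s

No external torque acts about the center; L_before = L_after.
Added inertia Σmr² = (1.39)(0.0295)² + (0.590)(0.118)² + (0.407)(0.140)² = 0.01740 kg·m²; I_f = 0.02310 + 0.01740 = 0.04050 kg·m².
ω_f = I_p ω_i / I_f = (0.02310)(3.66) / 0.04050 = 2.087 rad/s.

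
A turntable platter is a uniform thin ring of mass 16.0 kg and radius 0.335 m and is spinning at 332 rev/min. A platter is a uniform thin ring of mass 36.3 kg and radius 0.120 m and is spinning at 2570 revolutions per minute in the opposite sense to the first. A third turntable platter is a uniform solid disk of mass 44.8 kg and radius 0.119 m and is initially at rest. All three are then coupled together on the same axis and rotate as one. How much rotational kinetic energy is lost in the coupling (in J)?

No external torque acts about the common axis, so total angular momentum is conserved.
Moments of inertia: I_A = (16.0)(0.335)² = 1.796 kg·m²; I_B = (36.3)(0.120)² = 0.5227 kg·m²; I_C = ½(44.8)(0.119)² = 0.3172 kg·m².
Taking A's sense as positive: L = (1.796)(332) − (0.5227)(2570) = -747.3 kg·m²·rpm.
Combined I = 1.796 + 0.5227 + 0.3172 = 2.636 kg·m².
ω_f = L / I = -747.3 / 2.636 = -283.5 rpm.
KE_i = ½ΣIω² = 20020 J; KE_f = ½(2.636)(29.69)² = 1162 J.

ΔKE lost ≈ 18900 J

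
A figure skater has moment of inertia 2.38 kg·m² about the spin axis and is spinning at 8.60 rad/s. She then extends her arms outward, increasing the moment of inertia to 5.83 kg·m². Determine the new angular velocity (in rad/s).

Angular momentum about the spin axis is conserved since the torque about it is zero.
ω₂ = I₁ω₁ / I₂ = (2.380)(8.60 rad/s) / (5.830) = 3.511 rad/s.

ω₂ ≈ 3.51 rad/s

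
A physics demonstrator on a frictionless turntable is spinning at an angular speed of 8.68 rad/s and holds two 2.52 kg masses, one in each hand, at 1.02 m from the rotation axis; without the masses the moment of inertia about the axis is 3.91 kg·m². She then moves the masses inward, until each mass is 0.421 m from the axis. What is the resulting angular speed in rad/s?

ω₂ ≈ 16.5 rad/s

No external torque acts about the spin axis, so angular momentum is conserved.
I₁ = 3.91 + 2(2.52)(1.02)² = 9.154 kg·m²; I₂ = 3.91 + 2(2.52)(0.421)² = 4.803 kg·m².
ω₂ = I₁ω₁ / I₂ = (9.154)(8.68 rad/s) / (4.803) = 16.54 rad/s.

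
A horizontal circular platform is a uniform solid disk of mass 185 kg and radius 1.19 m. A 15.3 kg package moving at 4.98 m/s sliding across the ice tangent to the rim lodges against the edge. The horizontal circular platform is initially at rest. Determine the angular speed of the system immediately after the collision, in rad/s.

|ω_f| ≈ 0.594 rad/s

About the central axle the impulsive forces during the collision are internal, so angular momentum about that axis is conserved.
I_p = ½(185)(1.19)² = 131.0 kg·m². Taking the sense of the package's angular momentum as positive, L_{package} = m v R = (15.3)(4.98)(1.19) = 90.67 kg·m²/s.
L_i = 0 + 90.67 = 90.67 kg·m²/s.
After sticking, I_f = I_p + m R² = 131.0 + (15.3)(1.19)² = 152.7 kg·m².
ω_f = L_i / I_f = 90.67 / 152.7 = 0.5940 rad/s.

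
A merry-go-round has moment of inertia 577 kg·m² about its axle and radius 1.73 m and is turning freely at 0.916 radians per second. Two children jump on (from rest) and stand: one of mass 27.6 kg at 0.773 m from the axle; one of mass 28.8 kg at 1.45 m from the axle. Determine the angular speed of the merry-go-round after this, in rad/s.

No external torque acts about the axle; L_before = L_after.
Added inertia Σmr² = (27.6)(0.773)² + (28.8)(1.45)² = 77.04 kg·m²; I_f = 577.0 + 77.04 = 654.0 kg·m².
ω_f = I_p ω_i / I_f = (577.0)(0.916) / 654.0 = 0.8081 rad/s.

ω_f ≈ 0.808 rad/s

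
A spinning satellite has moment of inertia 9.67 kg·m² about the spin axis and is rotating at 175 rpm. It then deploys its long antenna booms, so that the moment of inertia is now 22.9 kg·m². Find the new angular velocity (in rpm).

ω₂ ≈ 73.9 rpm

With no external torque about the axis, L is conserved: I₁ω₁ = I₂ω₂.
ω₂ = I₁ω₁ / I₂ = (9.670)(175 rpm) / (22.90) = 73.90 rpm.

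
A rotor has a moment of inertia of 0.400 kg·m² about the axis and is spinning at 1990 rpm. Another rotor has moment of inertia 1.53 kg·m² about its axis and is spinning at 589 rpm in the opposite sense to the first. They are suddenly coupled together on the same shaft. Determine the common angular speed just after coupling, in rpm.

The coupling torques are internal; angular momentum about the shared axis is conserved.
Taking A's sense as positive: L = (0.4000)(1990) − (1.530)(589) = -105.2 kg·m²·rpm.
Combined I = 0.4000 + 1.530 = 1.930 kg·m².
ω_f = L / I = -105.2 / 1.930 = -54.49 rpm.

|ω_f| ≈ 54.5 rpm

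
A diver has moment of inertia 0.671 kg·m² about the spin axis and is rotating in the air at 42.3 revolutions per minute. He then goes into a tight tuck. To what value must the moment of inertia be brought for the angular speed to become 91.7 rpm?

I₂ ≈ 0.310 kg·m²

Angular momentum about the spin axis is conserved since the torque about it is zero.
I₂ = I₁ω₁ / ω₂ = (0.671)(42.3) / (91.7) = 0.3095 kg·m².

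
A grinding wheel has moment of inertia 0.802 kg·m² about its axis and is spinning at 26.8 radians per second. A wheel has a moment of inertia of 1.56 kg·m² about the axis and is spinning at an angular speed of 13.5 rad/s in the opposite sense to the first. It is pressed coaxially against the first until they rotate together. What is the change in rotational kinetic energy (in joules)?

The coupling torques are internal; angular momentum about the shared axis is conserved.
Taking A's sense as positive: L = (0.8020)(26.8) − (1.560)(13.5) = 0.4336 kg·m²·rad/s.
Combined I = 0.8020 + 1.560 = 2.362 kg·m².
ω_f = L / I = 0.4336 / 2.362 = 0.1836 rad/s.
KE_i = ½ΣIω² = 430.2 J; KE_f = ½(2.362)(0.1836)² = 0.03980 J.

ΔKE ≈ -430 J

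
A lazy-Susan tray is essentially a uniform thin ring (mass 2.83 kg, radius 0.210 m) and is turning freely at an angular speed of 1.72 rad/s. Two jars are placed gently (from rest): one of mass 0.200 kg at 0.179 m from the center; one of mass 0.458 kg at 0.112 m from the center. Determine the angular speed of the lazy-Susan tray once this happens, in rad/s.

No external torque acts about the center; L_before = L_after.
I_p = (2.83)(0.210)² = 0.1248 kg·m².
Added inertia Σmr² = (0.200)(0.179)² + (0.458)(0.112)² = 0.01215 kg·m²; I_f = 0.1248 + 0.01215 = 0.1370 kg·m².
ω_f = I_p ω_i / I_f = (0.1248)(1.72) / 0.1370 = 1.567 rad/s.

ω_f ≈ 1.57 rad/s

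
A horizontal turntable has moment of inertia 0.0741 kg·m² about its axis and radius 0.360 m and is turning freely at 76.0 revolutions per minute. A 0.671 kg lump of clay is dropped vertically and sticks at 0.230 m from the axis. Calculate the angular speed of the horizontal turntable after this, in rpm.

No external torque acts about the axis; L_before = L_after.
Added inertia Σmr² = (0.671)(0.230)² = 0.03550 kg·m²; I_f = 0.07410 + 0.03550 = 0.1096 kg·m².
ω_f = I_p ω_i / I_f = (0.07410)(76.0) / 0.1096 = 51.39 rpm.

ω_f ≈ 51.4 rpm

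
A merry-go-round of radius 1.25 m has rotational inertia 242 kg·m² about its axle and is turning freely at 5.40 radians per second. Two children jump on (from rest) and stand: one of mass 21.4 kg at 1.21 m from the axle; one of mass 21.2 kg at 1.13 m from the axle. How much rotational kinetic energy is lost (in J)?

No external torque acts about the axle; L_before = L_after.
Added inertia Σmr² = (21.4)(1.21)² + (21.2)(1.13)² = 58.40 kg·m²; I_f = 242.0 + 58.40 = 300.4 kg·m².
ω_f = I_p ω_i / I_f = (242.0)(5.40) / 300.4 = 4.350 rad/s.
KE_i = ½(242.0)(5.400 rad/s)² = 3528 J; KE_f = ½(300.4)(4.350)² = 2842 J.

energy lost ≈ 686 J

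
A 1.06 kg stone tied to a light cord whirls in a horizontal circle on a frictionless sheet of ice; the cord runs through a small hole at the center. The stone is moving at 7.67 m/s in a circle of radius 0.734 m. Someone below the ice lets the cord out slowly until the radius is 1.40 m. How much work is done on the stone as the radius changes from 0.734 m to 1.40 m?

The only horizontal force on the mass is along the cord (radial), so it exerts no torque about the hole and angular momentum m v r is conserved.
v₂ = v₁ r₁ / r₂ = (7.67)(0.734) / (1.40) = 4.021 m/s.
W = ΔKE = ½m(v₂² − v₁²) = -22.61 J.

W ≈ -22.6 J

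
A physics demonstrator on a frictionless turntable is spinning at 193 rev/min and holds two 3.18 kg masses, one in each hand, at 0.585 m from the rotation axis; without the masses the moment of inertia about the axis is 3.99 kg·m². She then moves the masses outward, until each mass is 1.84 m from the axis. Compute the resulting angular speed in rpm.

Angular momentum about the spin axis is conserved since the torque about it is zero.
I₁ = 3.99 + 2(3.18)(0.585)² = 6.167 kg·m²; I₂ = 3.99 + 2(3.18)(1.84)² = 25.52 kg·m².
ω₂ = I₁ω₁ / I₂ = (6.167)(193 rpm) / (25.52) = 46.63 rpm.

ω₂ ≈ 46.6 rpm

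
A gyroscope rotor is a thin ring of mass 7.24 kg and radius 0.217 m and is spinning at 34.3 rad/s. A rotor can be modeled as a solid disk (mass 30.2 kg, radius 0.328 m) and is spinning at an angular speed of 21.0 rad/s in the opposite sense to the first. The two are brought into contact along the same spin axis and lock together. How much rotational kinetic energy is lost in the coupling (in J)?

The coupling torques are internal; angular momentum about the shared axis is conserved.
Moments of inertia: I_A = (7.24)(0.217)² = 0.3409 kg·m²; I_B = ½(30.2)(0.328)² = 1.625 kg·m².
Taking A's sense as positive: L = (0.3409)(34.3) − (1.625)(21.0) = -22.42 kg·m²·rad/s.
Combined I = 0.3409 + 1.625 = 1.965 kg·m².
ω_f = L / I = -22.42 / 1.965 = -11.41 rad/s.
KE_i = ½ΣIω² = 558.8 J; KE_f = ½(1.965)(11.41)² = 127.9 J.

ΔKE lost ≈ 431 J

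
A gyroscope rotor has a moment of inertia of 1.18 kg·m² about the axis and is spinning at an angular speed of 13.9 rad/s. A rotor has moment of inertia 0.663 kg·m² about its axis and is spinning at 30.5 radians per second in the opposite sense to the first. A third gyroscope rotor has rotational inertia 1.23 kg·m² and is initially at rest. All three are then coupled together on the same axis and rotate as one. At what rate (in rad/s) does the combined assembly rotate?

|ω_f| ≈ 1.24 rad/s

No external torque acts about the common axis, so total angular momentum is conserved.
Taking A's sense as positive: L = (1.180)(13.9) − (0.6630)(30.5) = -3.820 kg·m²·rad/s.
Combined I = 1.180 + 0.6630 + 1.230 = 3.073 kg·m².
ω_f = L / I = -3.820 / 3.073 = -1.243 rad/s.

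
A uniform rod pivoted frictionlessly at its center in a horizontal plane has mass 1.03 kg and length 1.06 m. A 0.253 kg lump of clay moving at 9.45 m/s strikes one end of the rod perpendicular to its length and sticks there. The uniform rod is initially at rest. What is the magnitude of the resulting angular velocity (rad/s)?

About the pivot the impulsive forces during the collision are internal, so angular momentum about that axis is conserved.
I_p = (1/12)(1.03)(1.06)² = 0.09644 kg·m². Taking the sense of the lump of clay's angular momentum as positive, L_{lump} = m v R = (0.253)(9.45)(1.06/2) = 1.267 kg·m²/s.
L_i = 0 + 1.267 = 1.267 kg·m²/s.
After sticking, I_f = I_p + m R² = 0.09644 + (0.253)(1.06/2)² = 0.1675 kg·m².
ω_f = L_i / I_f = 1.267 / 0.1675 = 7.565 rad/s.

|ω_f| ≈ 7.56 rad/s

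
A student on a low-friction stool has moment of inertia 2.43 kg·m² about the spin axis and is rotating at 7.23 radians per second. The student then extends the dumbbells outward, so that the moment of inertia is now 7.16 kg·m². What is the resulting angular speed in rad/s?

ω₂ ≈ 2.45 rad/s

With no external torque about the axis, L is conserved: I₁ω₁ = I₂ω₂.
ω₂ = I₁ω₁ / I₂ = (2.430)(7.23 rad/s) / (7.160) = 2.454 rad/s.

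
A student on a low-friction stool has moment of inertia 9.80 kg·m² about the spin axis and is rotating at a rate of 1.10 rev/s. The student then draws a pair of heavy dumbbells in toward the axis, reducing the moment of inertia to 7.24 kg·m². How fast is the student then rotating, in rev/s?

ω₂ ≈ 1.49 rev/s

No external torque acts about the spin axis, so angular momentum is conserved.
ω₂ = I₁ω₁ / I₂ = (9.800)(1.10 rev/s) / (7.240) = 1.489 rev/s.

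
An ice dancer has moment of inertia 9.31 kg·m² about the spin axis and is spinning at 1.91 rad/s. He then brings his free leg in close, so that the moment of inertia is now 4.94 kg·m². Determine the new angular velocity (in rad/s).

Angular momentum about the spin axis is conserved since the torque about it is zero.
ω₂ = I₁ω₁ / I₂ = (9.310)(1.91 rad/s) / (4.940) = 3.600 rad/s.

ω₂ ≈ 3.60 rad/s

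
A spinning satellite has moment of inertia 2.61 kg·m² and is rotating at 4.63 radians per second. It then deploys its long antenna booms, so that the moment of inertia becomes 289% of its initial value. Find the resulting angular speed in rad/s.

Angular momentum about the spin axis is conserved since the torque about it is zero.
I₂ = 2.89 × 2.61 = 7.543 kg·m².
ω₂ = I₁ω₁ / I₂ = (2.610)(4.63 rad/s) / (7.543) = 1.602 rad/s.

ω₂ ≈ 1.60 rad/s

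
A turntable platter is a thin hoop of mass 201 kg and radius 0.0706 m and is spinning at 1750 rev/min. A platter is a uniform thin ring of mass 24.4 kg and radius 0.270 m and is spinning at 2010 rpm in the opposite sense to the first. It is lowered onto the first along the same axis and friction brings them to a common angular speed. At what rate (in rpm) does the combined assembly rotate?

The coupling torques are internal; angular momentum about the shared axis is conserved.
Moments of inertia: I_A = (201)(0.0706)² = 1.002 kg·m²; I_B = (24.4)(0.270)² = 1.779 kg·m².
Taking A's sense as positive: L = (1.002)(1750) − (1.779)(2010) = -1822 kg·m²·rpm.
Combined I = 1.002 + 1.779 = 2.781 kg·m².
ω_f = L / I = -1822 / 2.781 = -655.3 rpm.

|ω_f| ≈ 655 rpm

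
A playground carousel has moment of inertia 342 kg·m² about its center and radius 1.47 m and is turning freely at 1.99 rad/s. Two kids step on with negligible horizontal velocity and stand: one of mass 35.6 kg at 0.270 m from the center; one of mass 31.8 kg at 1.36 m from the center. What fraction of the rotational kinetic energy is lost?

fraction ≈ 0.152

No external torque acts about the center; L_before = L_after.
Added inertia Σmr² = (35.6)(0.270)² + (31.8)(1.36)² = 61.41 kg·m²; I_f = 342.0 + 61.41 = 403.4 kg·m².
ω_f = I_p ω_i / I_f = (342.0)(1.99) / 403.4 = 1.687 rad/s.
KE_i = ½(342.0)(1.990 rad/s)² = 677.2 J; KE_f = ½(403.4)(1.687)² = 574.1 J.
Fraction lost = 0.1522.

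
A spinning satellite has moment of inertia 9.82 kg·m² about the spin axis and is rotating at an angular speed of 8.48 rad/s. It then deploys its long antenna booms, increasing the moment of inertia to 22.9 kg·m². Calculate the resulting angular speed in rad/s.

ω₂ ≈ 3.64 rad/s

Angular momentum about the spin axis is conserved since the torque about it is zero.
ω₂ = I₁ω₁ / I₂ = (9.820)(8.48 rad/s) / (22.90) = 3.636 rad/s.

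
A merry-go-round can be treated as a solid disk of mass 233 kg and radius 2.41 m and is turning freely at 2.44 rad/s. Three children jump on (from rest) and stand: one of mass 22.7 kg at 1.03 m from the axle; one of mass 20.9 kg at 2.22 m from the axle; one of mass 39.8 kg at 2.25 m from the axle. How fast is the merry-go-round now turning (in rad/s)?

The added mass arrives with no angular momentum about the axle, and any external torque about the axle is negligible, so the system's angular momentum is conserved.
I_p = ½(233)(2.41)² = 676.6 kg·m².
Added inertia Σmr² = (22.7)(1.03)² + (20.9)(2.22)² + (39.8)(2.25)² = 328.6 kg·m²; I_f = 676.6 + 328.6 = 1005 kg·m².
ω_f = I_p ω_i / I_f = (676.6)(2.44) / 1005 = 1.642 rad/s.

ω_f ≈ 1.64 rad/s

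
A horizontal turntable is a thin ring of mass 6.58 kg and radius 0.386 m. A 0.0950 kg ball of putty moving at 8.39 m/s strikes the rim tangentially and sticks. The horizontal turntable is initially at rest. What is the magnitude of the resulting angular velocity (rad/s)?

About the axle the impulsive forces during the collision are internal, so angular momentum about that axis is conserved.
I_p = (6.58)(0.386)² = 0.9804 kg·m². Taking the sense of the ball of putty's angular momentum as positive, L_{ball} = m v R = (0.0950)(8.39)(0.386) = 0.3077 kg·m²/s.
L_i = 0 + 0.3077 = 0.3077 kg·m²/s.
After sticking, I_f = I_p + m R² = 0.9804 + (0.0950)(0.386)² = 0.9945 kg·m².
ω_f = L_i / I_f = 0.3077 / 0.9945 = 0.3093 rad/s.

|ω_f| ≈ 0.309 rad/s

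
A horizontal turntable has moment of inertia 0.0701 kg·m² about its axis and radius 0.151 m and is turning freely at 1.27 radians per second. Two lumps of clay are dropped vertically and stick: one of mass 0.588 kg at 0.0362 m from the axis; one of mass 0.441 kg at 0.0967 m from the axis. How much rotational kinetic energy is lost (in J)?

The added mass arrives with no angular momentum about the axis, and any external torque about the axis is negligible, so the system's angular momentum is conserved.
Added inertia Σmr² = (0.588)(0.0362)² + (0.441)(0.0967)² = 0.004894 kg·m²; I_f = 0.07010 + 0.004894 = 0.07499 kg·m².
ω_f = I_p ω_i / I_f = (0.07010)(1.27) / 0.07499 = 1.187 rad/s.
KE_i = ½(0.07010)(1.270 rad/s)² = 0.05653 J; KE_f = ½(0.07499)(1.187)² = 0.05284 J.

energy lost ≈ 0.00369 J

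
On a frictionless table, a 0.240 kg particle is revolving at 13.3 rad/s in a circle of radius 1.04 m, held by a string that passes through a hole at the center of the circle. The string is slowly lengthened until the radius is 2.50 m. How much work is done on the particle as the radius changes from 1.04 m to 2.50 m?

The constraining force is radial, so m r² ω about the center is conserved.
ω₂ = ω₁ (r₁/r₂)² = (13.3)(1.04/2.50)² = 2.302 rad/s.
W = ΔKE = ½m(v₂² − v₁²) = -18.99 J.

W ≈ -19.0 J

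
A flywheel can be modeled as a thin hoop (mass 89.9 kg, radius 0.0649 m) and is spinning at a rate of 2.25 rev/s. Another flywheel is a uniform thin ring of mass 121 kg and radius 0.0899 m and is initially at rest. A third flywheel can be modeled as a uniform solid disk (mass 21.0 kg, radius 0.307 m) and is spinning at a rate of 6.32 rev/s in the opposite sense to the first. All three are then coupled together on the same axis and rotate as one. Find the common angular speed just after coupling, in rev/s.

|ω_f| ≈ 2.30 rev/s

The coupling torques are internal; angular momentum about the shared axis is conserved.
Moments of inertia: I_A = (89.9)(0.0649)² = 0.3787 kg·m²; I_B = (121)(0.0899)² = 0.9779 kg·m²; I_C = ½(21.0)(0.307)² = 0.9896 kg·m².
Taking A's sense as positive: L = (0.3787)(2.25) − (0.9896)(6.32) = -5.402 kg·m²·rev/s.
Combined I = 0.3787 + 0.9779 + 0.9896 = 2.346 kg·m².
ω_f = L / I = -5.402 / 2.346 = -2.303 rev/s.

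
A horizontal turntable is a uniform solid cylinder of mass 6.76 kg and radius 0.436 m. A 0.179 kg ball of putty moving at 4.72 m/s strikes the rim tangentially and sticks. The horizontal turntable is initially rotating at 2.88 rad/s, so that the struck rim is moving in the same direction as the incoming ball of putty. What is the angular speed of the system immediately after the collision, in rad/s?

The axle reaction passes through the axle and exerts no torque about it; angular momentum about the axle is conserved through the impact.
I_p = ½(6.76)(0.436)² = 0.6425 kg·m². Taking the sense of the ball of putty's angular momentum as positive, L_{ball} = m v R = (0.179)(4.72)(0.436) = 0.3684 kg·m²/s.
L_i = +I_p ω_p + m v R = +(0.6425)(2.88) + 0.3684 = 2.219 kg·m²/s.
After sticking, I_f = I_p + m R² = 0.6425 + (0.179)(0.436)² = 0.6766 kg·m².
ω_f = L_i / I_f = 2.219 / 0.6766 = 3.280 rad/s.

|ω_f| ≈ 3.28 rad/s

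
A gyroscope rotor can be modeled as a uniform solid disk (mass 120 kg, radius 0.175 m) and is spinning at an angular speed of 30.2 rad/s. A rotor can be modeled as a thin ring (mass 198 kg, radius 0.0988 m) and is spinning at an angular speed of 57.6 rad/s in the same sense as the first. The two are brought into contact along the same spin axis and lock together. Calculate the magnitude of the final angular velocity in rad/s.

|ω_f| ≈ 44.2 rad/s

No external torque acts about the common axis, so total angular momentum is conserved.
Moments of inertia: I_A = ½(120)(0.175)² = 1.837 kg·m²; I_B = (198)(0.0988)² = 1.933 kg·m².
Taking A's sense as positive: L = (1.837)(30.2) + (1.933)(57.6) = 166.8 kg·m²·rad/s.
Combined I = 1.837 + 1.933 = 3.770 kg·m².
ω_f = L / I = 166.8 / 3.770 = 44.25 rad/s.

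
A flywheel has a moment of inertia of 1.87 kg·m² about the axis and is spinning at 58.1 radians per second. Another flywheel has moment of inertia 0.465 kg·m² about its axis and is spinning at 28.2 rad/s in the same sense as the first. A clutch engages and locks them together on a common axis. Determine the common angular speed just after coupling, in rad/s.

|ω_f| ≈ 52.1 rad/s

No external torque acts about the common axis, so total angular momentum is conserved.
Taking A's sense as positive: L = (1.870)(58.1) + (0.4650)(28.2) = 121.8 kg·m²·rad/s.
Combined I = 1.870 + 0.4650 = 2.335 kg·m².
ω_f = L / I = 121.8 / 2.335 = 52.15 rad/s.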